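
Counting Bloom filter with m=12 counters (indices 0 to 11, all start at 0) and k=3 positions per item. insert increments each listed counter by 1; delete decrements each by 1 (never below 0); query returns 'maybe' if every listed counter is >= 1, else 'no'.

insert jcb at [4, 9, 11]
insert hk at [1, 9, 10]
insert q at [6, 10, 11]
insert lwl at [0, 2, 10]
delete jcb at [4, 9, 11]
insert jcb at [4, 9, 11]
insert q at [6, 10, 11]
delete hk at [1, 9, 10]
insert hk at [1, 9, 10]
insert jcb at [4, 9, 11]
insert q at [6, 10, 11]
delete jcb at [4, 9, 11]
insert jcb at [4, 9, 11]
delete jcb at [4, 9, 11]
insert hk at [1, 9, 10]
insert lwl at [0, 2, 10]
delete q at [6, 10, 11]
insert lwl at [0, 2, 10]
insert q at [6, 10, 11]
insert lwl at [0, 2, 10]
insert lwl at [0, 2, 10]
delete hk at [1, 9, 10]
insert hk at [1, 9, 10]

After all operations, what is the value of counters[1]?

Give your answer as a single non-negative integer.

Step 1: insert jcb at [4, 9, 11] -> counters=[0,0,0,0,1,0,0,0,0,1,0,1]
Step 2: insert hk at [1, 9, 10] -> counters=[0,1,0,0,1,0,0,0,0,2,1,1]
Step 3: insert q at [6, 10, 11] -> counters=[0,1,0,0,1,0,1,0,0,2,2,2]
Step 4: insert lwl at [0, 2, 10] -> counters=[1,1,1,0,1,0,1,0,0,2,3,2]
Step 5: delete jcb at [4, 9, 11] -> counters=[1,1,1,0,0,0,1,0,0,1,3,1]
Step 6: insert jcb at [4, 9, 11] -> counters=[1,1,1,0,1,0,1,0,0,2,3,2]
Step 7: insert q at [6, 10, 11] -> counters=[1,1,1,0,1,0,2,0,0,2,4,3]
Step 8: delete hk at [1, 9, 10] -> counters=[1,0,1,0,1,0,2,0,0,1,3,3]
Step 9: insert hk at [1, 9, 10] -> counters=[1,1,1,0,1,0,2,0,0,2,4,3]
Step 10: insert jcb at [4, 9, 11] -> counters=[1,1,1,0,2,0,2,0,0,3,4,4]
Step 11: insert q at [6, 10, 11] -> counters=[1,1,1,0,2,0,3,0,0,3,5,5]
Step 12: delete jcb at [4, 9, 11] -> counters=[1,1,1,0,1,0,3,0,0,2,5,4]
Step 13: insert jcb at [4, 9, 11] -> counters=[1,1,1,0,2,0,3,0,0,3,5,5]
Step 14: delete jcb at [4, 9, 11] -> counters=[1,1,1,0,1,0,3,0,0,2,5,4]
Step 15: insert hk at [1, 9, 10] -> counters=[1,2,1,0,1,0,3,0,0,3,6,4]
Step 16: insert lwl at [0, 2, 10] -> counters=[2,2,2,0,1,0,3,0,0,3,7,4]
Step 17: delete q at [6, 10, 11] -> counters=[2,2,2,0,1,0,2,0,0,3,6,3]
Step 18: insert lwl at [0, 2, 10] -> counters=[3,2,3,0,1,0,2,0,0,3,7,3]
Step 19: insert q at [6, 10, 11] -> counters=[3,2,3,0,1,0,3,0,0,3,8,4]
Step 20: insert lwl at [0, 2, 10] -> counters=[4,2,4,0,1,0,3,0,0,3,9,4]
Step 21: insert lwl at [0, 2, 10] -> counters=[5,2,5,0,1,0,3,0,0,3,10,4]
Step 22: delete hk at [1, 9, 10] -> counters=[5,1,5,0,1,0,3,0,0,2,9,4]
Step 23: insert hk at [1, 9, 10] -> counters=[5,2,5,0,1,0,3,0,0,3,10,4]
Final counters=[5,2,5,0,1,0,3,0,0,3,10,4] -> counters[1]=2

Answer: 2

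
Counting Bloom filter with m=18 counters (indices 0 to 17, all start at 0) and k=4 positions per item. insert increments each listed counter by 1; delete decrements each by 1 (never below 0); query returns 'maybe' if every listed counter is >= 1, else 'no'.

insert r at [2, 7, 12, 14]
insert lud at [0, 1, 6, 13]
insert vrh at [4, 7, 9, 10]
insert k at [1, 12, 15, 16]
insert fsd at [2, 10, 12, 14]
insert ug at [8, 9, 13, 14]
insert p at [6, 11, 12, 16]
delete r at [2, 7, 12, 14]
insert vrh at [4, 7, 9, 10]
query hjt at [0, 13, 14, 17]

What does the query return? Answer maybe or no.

Step 1: insert r at [2, 7, 12, 14] -> counters=[0,0,1,0,0,0,0,1,0,0,0,0,1,0,1,0,0,0]
Step 2: insert lud at [0, 1, 6, 13] -> counters=[1,1,1,0,0,0,1,1,0,0,0,0,1,1,1,0,0,0]
Step 3: insert vrh at [4, 7, 9, 10] -> counters=[1,1,1,0,1,0,1,2,0,1,1,0,1,1,1,0,0,0]
Step 4: insert k at [1, 12, 15, 16] -> counters=[1,2,1,0,1,0,1,2,0,1,1,0,2,1,1,1,1,0]
Step 5: insert fsd at [2, 10, 12, 14] -> counters=[1,2,2,0,1,0,1,2,0,1,2,0,3,1,2,1,1,0]
Step 6: insert ug at [8, 9, 13, 14] -> counters=[1,2,2,0,1,0,1,2,1,2,2,0,3,2,3,1,1,0]
Step 7: insert p at [6, 11, 12, 16] -> counters=[1,2,2,0,1,0,2,2,1,2,2,1,4,2,3,1,2,0]
Step 8: delete r at [2, 7, 12, 14] -> counters=[1,2,1,0,1,0,2,1,1,2,2,1,3,2,2,1,2,0]
Step 9: insert vrh at [4, 7, 9, 10] -> counters=[1,2,1,0,2,0,2,2,1,3,3,1,3,2,2,1,2,0]
Query hjt: check counters[0]=1 counters[13]=2 counters[14]=2 counters[17]=0 -> no

Answer: no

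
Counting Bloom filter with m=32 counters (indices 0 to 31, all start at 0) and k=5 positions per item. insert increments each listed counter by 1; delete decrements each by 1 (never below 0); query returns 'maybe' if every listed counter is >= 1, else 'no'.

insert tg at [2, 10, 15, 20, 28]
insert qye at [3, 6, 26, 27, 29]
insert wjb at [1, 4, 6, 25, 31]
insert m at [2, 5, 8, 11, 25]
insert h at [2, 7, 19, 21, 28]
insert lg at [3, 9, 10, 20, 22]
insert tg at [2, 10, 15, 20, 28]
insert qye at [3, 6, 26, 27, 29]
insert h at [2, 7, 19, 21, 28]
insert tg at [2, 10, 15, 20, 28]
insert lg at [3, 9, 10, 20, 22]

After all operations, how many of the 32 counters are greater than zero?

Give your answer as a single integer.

Step 1: insert tg at [2, 10, 15, 20, 28] -> counters=[0,0,1,0,0,0,0,0,0,0,1,0,0,0,0,1,0,0,0,0,1,0,0,0,0,0,0,0,1,0,0,0]
Step 2: insert qye at [3, 6, 26, 27, 29] -> counters=[0,0,1,1,0,0,1,0,0,0,1,0,0,0,0,1,0,0,0,0,1,0,0,0,0,0,1,1,1,1,0,0]
Step 3: insert wjb at [1, 4, 6, 25, 31] -> counters=[0,1,1,1,1,0,2,0,0,0,1,0,0,0,0,1,0,0,0,0,1,0,0,0,0,1,1,1,1,1,0,1]
Step 4: insert m at [2, 5, 8, 11, 25] -> counters=[0,1,2,1,1,1,2,0,1,0,1,1,0,0,0,1,0,0,0,0,1,0,0,0,0,2,1,1,1,1,0,1]
Step 5: insert h at [2, 7, 19, 21, 28] -> counters=[0,1,3,1,1,1,2,1,1,0,1,1,0,0,0,1,0,0,0,1,1,1,0,0,0,2,1,1,2,1,0,1]
Step 6: insert lg at [3, 9, 10, 20, 22] -> counters=[0,1,3,2,1,1,2,1,1,1,2,1,0,0,0,1,0,0,0,1,2,1,1,0,0,2,1,1,2,1,0,1]
Step 7: insert tg at [2, 10, 15, 20, 28] -> counters=[0,1,4,2,1,1,2,1,1,1,3,1,0,0,0,2,0,0,0,1,3,1,1,0,0,2,1,1,3,1,0,1]
Step 8: insert qye at [3, 6, 26, 27, 29] -> counters=[0,1,4,3,1,1,3,1,1,1,3,1,0,0,0,2,0,0,0,1,3,1,1,0,0,2,2,2,3,2,0,1]
Step 9: insert h at [2, 7, 19, 21, 28] -> counters=[0,1,5,3,1,1,3,2,1,1,3,1,0,0,0,2,0,0,0,2,3,2,1,0,0,2,2,2,4,2,0,1]
Step 10: insert tg at [2, 10, 15, 20, 28] -> counters=[0,1,6,3,1,1,3,2,1,1,4,1,0,0,0,3,0,0,0,2,4,2,1,0,0,2,2,2,5,2,0,1]
Step 11: insert lg at [3, 9, 10, 20, 22] -> counters=[0,1,6,4,1,1,3,2,1,2,5,1,0,0,0,3,0,0,0,2,5,2,2,0,0,2,2,2,5,2,0,1]
Final counters=[0,1,6,4,1,1,3,2,1,2,5,1,0,0,0,3,0,0,0,2,5,2,2,0,0,2,2,2,5,2,0,1] -> 22 nonzero

Answer: 22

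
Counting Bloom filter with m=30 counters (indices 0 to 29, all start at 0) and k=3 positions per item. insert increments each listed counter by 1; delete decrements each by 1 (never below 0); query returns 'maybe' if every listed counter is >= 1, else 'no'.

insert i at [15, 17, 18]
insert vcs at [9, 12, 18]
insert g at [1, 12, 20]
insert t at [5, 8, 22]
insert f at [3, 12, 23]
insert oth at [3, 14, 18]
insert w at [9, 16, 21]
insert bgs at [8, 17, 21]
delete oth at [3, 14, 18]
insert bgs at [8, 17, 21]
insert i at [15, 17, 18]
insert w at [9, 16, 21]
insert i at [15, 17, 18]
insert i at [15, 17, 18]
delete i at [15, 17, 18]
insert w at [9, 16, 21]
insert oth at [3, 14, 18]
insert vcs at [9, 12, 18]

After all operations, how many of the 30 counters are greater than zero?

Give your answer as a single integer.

Answer: 15

Derivation:
Step 1: insert i at [15, 17, 18] -> counters=[0,0,0,0,0,0,0,0,0,0,0,0,0,0,0,1,0,1,1,0,0,0,0,0,0,0,0,0,0,0]
Step 2: insert vcs at [9, 12, 18] -> counters=[0,0,0,0,0,0,0,0,0,1,0,0,1,0,0,1,0,1,2,0,0,0,0,0,0,0,0,0,0,0]
Step 3: insert g at [1, 12, 20] -> counters=[0,1,0,0,0,0,0,0,0,1,0,0,2,0,0,1,0,1,2,0,1,0,0,0,0,0,0,0,0,0]
Step 4: insert t at [5, 8, 22] -> counters=[0,1,0,0,0,1,0,0,1,1,0,0,2,0,0,1,0,1,2,0,1,0,1,0,0,0,0,0,0,0]
Step 5: insert f at [3, 12, 23] -> counters=[0,1,0,1,0,1,0,0,1,1,0,0,3,0,0,1,0,1,2,0,1,0,1,1,0,0,0,0,0,0]
Step 6: insert oth at [3, 14, 18] -> counters=[0,1,0,2,0,1,0,0,1,1,0,0,3,0,1,1,0,1,3,0,1,0,1,1,0,0,0,0,0,0]
Step 7: insert w at [9, 16, 21] -> counters=[0,1,0,2,0,1,0,0,1,2,0,0,3,0,1,1,1,1,3,0,1,1,1,1,0,0,0,0,0,0]
Step 8: insert bgs at [8, 17, 21] -> counters=[0,1,0,2,0,1,0,0,2,2,0,0,3,0,1,1,1,2,3,0,1,2,1,1,0,0,0,0,0,0]
Step 9: delete oth at [3, 14, 18] -> counters=[0,1,0,1,0,1,0,0,2,2,0,0,3,0,0,1,1,2,2,0,1,2,1,1,0,0,0,0,0,0]
Step 10: insert bgs at [8, 17, 21] -> counters=[0,1,0,1,0,1,0,0,3,2,0,0,3,0,0,1,1,3,2,0,1,3,1,1,0,0,0,0,0,0]
Step 11: insert i at [15, 17, 18] -> counters=[0,1,0,1,0,1,0,0,3,2,0,0,3,0,0,2,1,4,3,0,1,3,1,1,0,0,0,0,0,0]
Step 12: insert w at [9, 16, 21] -> counters=[0,1,0,1,0,1,0,0,3,3,0,0,3,0,0,2,2,4,3,0,1,4,1,1,0,0,0,0,0,0]
Step 13: insert i at [15, 17, 18] -> counters=[0,1,0,1,0,1,0,0,3,3,0,0,3,0,0,3,2,5,4,0,1,4,1,1,0,0,0,0,0,0]
Step 14: insert i at [15, 17, 18] -> counters=[0,1,0,1,0,1,0,0,3,3,0,0,3,0,0,4,2,6,5,0,1,4,1,1,0,0,0,0,0,0]
Step 15: delete i at [15, 17, 18] -> counters=[0,1,0,1,0,1,0,0,3,3,0,0,3,0,0,3,2,5,4,0,1,4,1,1,0,0,0,0,0,0]
Step 16: insert w at [9, 16, 21] -> counters=[0,1,0,1,0,1,0,0,3,4,0,0,3,0,0,3,3,5,4,0,1,5,1,1,0,0,0,0,0,0]
Step 17: insert oth at [3, 14, 18] -> counters=[0,1,0,2,0,1,0,0,3,4,0,0,3,0,1,3,3,5,5,0,1,5,1,1,0,0,0,0,0,0]
Step 18: insert vcs at [9, 12, 18] -> counters=[0,1,0,2,0,1,0,0,3,5,0,0,4,0,1,3,3,5,6,0,1,5,1,1,0,0,0,0,0,0]
Final counters=[0,1,0,2,0,1,0,0,3,5,0,0,4,0,1,3,3,5,6,0,1,5,1,1,0,0,0,0,0,0] -> 15 nonzero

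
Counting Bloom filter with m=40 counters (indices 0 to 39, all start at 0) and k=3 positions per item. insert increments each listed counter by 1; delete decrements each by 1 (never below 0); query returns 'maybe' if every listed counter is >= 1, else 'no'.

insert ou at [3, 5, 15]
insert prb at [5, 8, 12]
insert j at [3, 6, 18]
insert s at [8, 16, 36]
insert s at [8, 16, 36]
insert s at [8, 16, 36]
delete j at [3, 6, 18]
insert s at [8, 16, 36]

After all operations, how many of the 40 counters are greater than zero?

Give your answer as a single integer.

Answer: 7

Derivation:
Step 1: insert ou at [3, 5, 15] -> counters=[0,0,0,1,0,1,0,0,0,0,0,0,0,0,0,1,0,0,0,0,0,0,0,0,0,0,0,0,0,0,0,0,0,0,0,0,0,0,0,0]
Step 2: insert prb at [5, 8, 12] -> counters=[0,0,0,1,0,2,0,0,1,0,0,0,1,0,0,1,0,0,0,0,0,0,0,0,0,0,0,0,0,0,0,0,0,0,0,0,0,0,0,0]
Step 3: insert j at [3, 6, 18] -> counters=[0,0,0,2,0,2,1,0,1,0,0,0,1,0,0,1,0,0,1,0,0,0,0,0,0,0,0,0,0,0,0,0,0,0,0,0,0,0,0,0]
Step 4: insert s at [8, 16, 36] -> counters=[0,0,0,2,0,2,1,0,2,0,0,0,1,0,0,1,1,0,1,0,0,0,0,0,0,0,0,0,0,0,0,0,0,0,0,0,1,0,0,0]
Step 5: insert s at [8, 16, 36] -> counters=[0,0,0,2,0,2,1,0,3,0,0,0,1,0,0,1,2,0,1,0,0,0,0,0,0,0,0,0,0,0,0,0,0,0,0,0,2,0,0,0]
Step 6: insert s at [8, 16, 36] -> counters=[0,0,0,2,0,2,1,0,4,0,0,0,1,0,0,1,3,0,1,0,0,0,0,0,0,0,0,0,0,0,0,0,0,0,0,0,3,0,0,0]
Step 7: delete j at [3, 6, 18] -> counters=[0,0,0,1,0,2,0,0,4,0,0,0,1,0,0,1,3,0,0,0,0,0,0,0,0,0,0,0,0,0,0,0,0,0,0,0,3,0,0,0]
Step 8: insert s at [8, 16, 36] -> counters=[0,0,0,1,0,2,0,0,5,0,0,0,1,0,0,1,4,0,0,0,0,0,0,0,0,0,0,0,0,0,0,0,0,0,0,0,4,0,0,0]
Final counters=[0,0,0,1,0,2,0,0,5,0,0,0,1,0,0,1,4,0,0,0,0,0,0,0,0,0,0,0,0,0,0,0,0,0,0,0,4,0,0,0] -> 7 nonzero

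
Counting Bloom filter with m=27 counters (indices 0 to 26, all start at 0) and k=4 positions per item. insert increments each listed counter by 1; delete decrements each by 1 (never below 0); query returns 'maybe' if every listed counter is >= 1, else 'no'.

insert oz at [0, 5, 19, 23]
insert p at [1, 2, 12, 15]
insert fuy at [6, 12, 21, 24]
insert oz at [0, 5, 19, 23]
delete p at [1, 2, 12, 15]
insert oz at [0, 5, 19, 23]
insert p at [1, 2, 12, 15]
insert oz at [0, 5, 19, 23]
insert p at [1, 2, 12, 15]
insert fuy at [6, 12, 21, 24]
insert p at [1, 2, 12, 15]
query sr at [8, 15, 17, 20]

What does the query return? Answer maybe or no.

Step 1: insert oz at [0, 5, 19, 23] -> counters=[1,0,0,0,0,1,0,0,0,0,0,0,0,0,0,0,0,0,0,1,0,0,0,1,0,0,0]
Step 2: insert p at [1, 2, 12, 15] -> counters=[1,1,1,0,0,1,0,0,0,0,0,0,1,0,0,1,0,0,0,1,0,0,0,1,0,0,0]
Step 3: insert fuy at [6, 12, 21, 24] -> counters=[1,1,1,0,0,1,1,0,0,0,0,0,2,0,0,1,0,0,0,1,0,1,0,1,1,0,0]
Step 4: insert oz at [0, 5, 19, 23] -> counters=[2,1,1,0,0,2,1,0,0,0,0,0,2,0,0,1,0,0,0,2,0,1,0,2,1,0,0]
Step 5: delete p at [1, 2, 12, 15] -> counters=[2,0,0,0,0,2,1,0,0,0,0,0,1,0,0,0,0,0,0,2,0,1,0,2,1,0,0]
Step 6: insert oz at [0, 5, 19, 23] -> counters=[3,0,0,0,0,3,1,0,0,0,0,0,1,0,0,0,0,0,0,3,0,1,0,3,1,0,0]
Step 7: insert p at [1, 2, 12, 15] -> counters=[3,1,1,0,0,3,1,0,0,0,0,0,2,0,0,1,0,0,0,3,0,1,0,3,1,0,0]
Step 8: insert oz at [0, 5, 19, 23] -> counters=[4,1,1,0,0,4,1,0,0,0,0,0,2,0,0,1,0,0,0,4,0,1,0,4,1,0,0]
Step 9: insert p at [1, 2, 12, 15] -> counters=[4,2,2,0,0,4,1,0,0,0,0,0,3,0,0,2,0,0,0,4,0,1,0,4,1,0,0]
Step 10: insert fuy at [6, 12, 21, 24] -> counters=[4,2,2,0,0,4,2,0,0,0,0,0,4,0,0,2,0,0,0,4,0,2,0,4,2,0,0]
Step 11: insert p at [1, 2, 12, 15] -> counters=[4,3,3,0,0,4,2,0,0,0,0,0,5,0,0,3,0,0,0,4,0,2,0,4,2,0,0]
Query sr: check counters[8]=0 counters[15]=3 counters[17]=0 counters[20]=0 -> no

Answer: no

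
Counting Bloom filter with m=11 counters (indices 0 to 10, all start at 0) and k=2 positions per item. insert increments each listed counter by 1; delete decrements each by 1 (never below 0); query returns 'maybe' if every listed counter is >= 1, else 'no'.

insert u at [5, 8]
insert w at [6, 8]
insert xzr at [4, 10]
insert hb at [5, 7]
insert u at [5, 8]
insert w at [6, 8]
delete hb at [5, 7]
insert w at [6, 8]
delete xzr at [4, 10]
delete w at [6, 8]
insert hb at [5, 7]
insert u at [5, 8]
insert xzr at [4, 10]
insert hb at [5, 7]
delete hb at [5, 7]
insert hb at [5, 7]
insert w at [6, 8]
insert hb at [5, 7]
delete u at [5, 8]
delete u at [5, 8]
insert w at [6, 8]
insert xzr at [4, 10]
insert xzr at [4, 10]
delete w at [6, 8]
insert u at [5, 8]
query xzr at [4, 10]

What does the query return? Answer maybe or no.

Step 1: insert u at [5, 8] -> counters=[0,0,0,0,0,1,0,0,1,0,0]
Step 2: insert w at [6, 8] -> counters=[0,0,0,0,0,1,1,0,2,0,0]
Step 3: insert xzr at [4, 10] -> counters=[0,0,0,0,1,1,1,0,2,0,1]
Step 4: insert hb at [5, 7] -> counters=[0,0,0,0,1,2,1,1,2,0,1]
Step 5: insert u at [5, 8] -> counters=[0,0,0,0,1,3,1,1,3,0,1]
Step 6: insert w at [6, 8] -> counters=[0,0,0,0,1,3,2,1,4,0,1]
Step 7: delete hb at [5, 7] -> counters=[0,0,0,0,1,2,2,0,4,0,1]
Step 8: insert w at [6, 8] -> counters=[0,0,0,0,1,2,3,0,5,0,1]
Step 9: delete xzr at [4, 10] -> counters=[0,0,0,0,0,2,3,0,5,0,0]
Step 10: delete w at [6, 8] -> counters=[0,0,0,0,0,2,2,0,4,0,0]
Step 11: insert hb at [5, 7] -> counters=[0,0,0,0,0,3,2,1,4,0,0]
Step 12: insert u at [5, 8] -> counters=[0,0,0,0,0,4,2,1,5,0,0]
Step 13: insert xzr at [4, 10] -> counters=[0,0,0,0,1,4,2,1,5,0,1]
Step 14: insert hb at [5, 7] -> counters=[0,0,0,0,1,5,2,2,5,0,1]
Step 15: delete hb at [5, 7] -> counters=[0,0,0,0,1,4,2,1,5,0,1]
Step 16: insert hb at [5, 7] -> counters=[0,0,0,0,1,5,2,2,5,0,1]
Step 17: insert w at [6, 8] -> counters=[0,0,0,0,1,5,3,2,6,0,1]
Step 18: insert hb at [5, 7] -> counters=[0,0,0,0,1,6,3,3,6,0,1]
Step 19: delete u at [5, 8] -> counters=[0,0,0,0,1,5,3,3,5,0,1]
Step 20: delete u at [5, 8] -> counters=[0,0,0,0,1,4,3,3,4,0,1]
Step 21: insert w at [6, 8] -> counters=[0,0,0,0,1,4,4,3,5,0,1]
Step 22: insert xzr at [4, 10] -> counters=[0,0,0,0,2,4,4,3,5,0,2]
Step 23: insert xzr at [4, 10] -> counters=[0,0,0,0,3,4,4,3,5,0,3]
Step 24: delete w at [6, 8] -> counters=[0,0,0,0,3,4,3,3,4,0,3]
Step 25: insert u at [5, 8] -> counters=[0,0,0,0,3,5,3,3,5,0,3]
Query xzr: check counters[4]=3 counters[10]=3 -> maybe

Answer: maybe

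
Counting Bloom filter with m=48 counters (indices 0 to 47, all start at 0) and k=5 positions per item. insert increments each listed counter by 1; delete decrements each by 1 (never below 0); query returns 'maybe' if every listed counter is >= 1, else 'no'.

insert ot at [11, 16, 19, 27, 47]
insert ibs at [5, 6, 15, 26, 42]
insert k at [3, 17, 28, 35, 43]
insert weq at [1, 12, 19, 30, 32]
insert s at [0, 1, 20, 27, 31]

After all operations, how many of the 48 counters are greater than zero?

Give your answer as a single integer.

Step 1: insert ot at [11, 16, 19, 27, 47] -> counters=[0,0,0,0,0,0,0,0,0,0,0,1,0,0,0,0,1,0,0,1,0,0,0,0,0,0,0,1,0,0,0,0,0,0,0,0,0,0,0,0,0,0,0,0,0,0,0,1]
Step 2: insert ibs at [5, 6, 15, 26, 42] -> counters=[0,0,0,0,0,1,1,0,0,0,0,1,0,0,0,1,1,0,0,1,0,0,0,0,0,0,1,1,0,0,0,0,0,0,0,0,0,0,0,0,0,0,1,0,0,0,0,1]
Step 3: insert k at [3, 17, 28, 35, 43] -> counters=[0,0,0,1,0,1,1,0,0,0,0,1,0,0,0,1,1,1,0,1,0,0,0,0,0,0,1,1,1,0,0,0,0,0,0,1,0,0,0,0,0,0,1,1,0,0,0,1]
Step 4: insert weq at [1, 12, 19, 30, 32] -> counters=[0,1,0,1,0,1,1,0,0,0,0,1,1,0,0,1,1,1,0,2,0,0,0,0,0,0,1,1,1,0,1,0,1,0,0,1,0,0,0,0,0,0,1,1,0,0,0,1]
Step 5: insert s at [0, 1, 20, 27, 31] -> counters=[1,2,0,1,0,1,1,0,0,0,0,1,1,0,0,1,1,1,0,2,1,0,0,0,0,0,1,2,1,0,1,1,1,0,0,1,0,0,0,0,0,0,1,1,0,0,0,1]
Final counters=[1,2,0,1,0,1,1,0,0,0,0,1,1,0,0,1,1,1,0,2,1,0,0,0,0,0,1,2,1,0,1,1,1,0,0,1,0,0,0,0,0,0,1,1,0,0,0,1] -> 22 nonzero

Answer: 22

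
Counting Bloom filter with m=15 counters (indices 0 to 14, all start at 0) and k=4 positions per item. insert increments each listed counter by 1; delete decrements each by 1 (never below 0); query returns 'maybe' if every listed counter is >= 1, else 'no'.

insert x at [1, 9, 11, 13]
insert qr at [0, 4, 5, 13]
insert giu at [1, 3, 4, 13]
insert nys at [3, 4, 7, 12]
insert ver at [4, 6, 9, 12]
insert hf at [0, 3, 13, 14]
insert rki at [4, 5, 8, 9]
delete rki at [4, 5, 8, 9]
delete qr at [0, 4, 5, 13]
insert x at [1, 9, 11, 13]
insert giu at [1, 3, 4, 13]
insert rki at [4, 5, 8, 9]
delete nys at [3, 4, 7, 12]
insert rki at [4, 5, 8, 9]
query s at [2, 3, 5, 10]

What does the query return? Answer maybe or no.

Answer: no

Derivation:
Step 1: insert x at [1, 9, 11, 13] -> counters=[0,1,0,0,0,0,0,0,0,1,0,1,0,1,0]
Step 2: insert qr at [0, 4, 5, 13] -> counters=[1,1,0,0,1,1,0,0,0,1,0,1,0,2,0]
Step 3: insert giu at [1, 3, 4, 13] -> counters=[1,2,0,1,2,1,0,0,0,1,0,1,0,3,0]
Step 4: insert nys at [3, 4, 7, 12] -> counters=[1,2,0,2,3,1,0,1,0,1,0,1,1,3,0]
Step 5: insert ver at [4, 6, 9, 12] -> counters=[1,2,0,2,4,1,1,1,0,2,0,1,2,3,0]
Step 6: insert hf at [0, 3, 13, 14] -> counters=[2,2,0,3,4,1,1,1,0,2,0,1,2,4,1]
Step 7: insert rki at [4, 5, 8, 9] -> counters=[2,2,0,3,5,2,1,1,1,3,0,1,2,4,1]
Step 8: delete rki at [4, 5, 8, 9] -> counters=[2,2,0,3,4,1,1,1,0,2,0,1,2,4,1]
Step 9: delete qr at [0, 4, 5, 13] -> counters=[1,2,0,3,3,0,1,1,0,2,0,1,2,3,1]
Step 10: insert x at [1, 9, 11, 13] -> counters=[1,3,0,3,3,0,1,1,0,3,0,2,2,4,1]
Step 11: insert giu at [1, 3, 4, 13] -> counters=[1,4,0,4,4,0,1,1,0,3,0,2,2,5,1]
Step 12: insert rki at [4, 5, 8, 9] -> counters=[1,4,0,4,5,1,1,1,1,4,0,2,2,5,1]
Step 13: delete nys at [3, 4, 7, 12] -> counters=[1,4,0,3,4,1,1,0,1,4,0,2,1,5,1]
Step 14: insert rki at [4, 5, 8, 9] -> counters=[1,4,0,3,5,2,1,0,2,5,0,2,1,5,1]
Query s: check counters[2]=0 counters[3]=3 counters[5]=2 counters[10]=0 -> no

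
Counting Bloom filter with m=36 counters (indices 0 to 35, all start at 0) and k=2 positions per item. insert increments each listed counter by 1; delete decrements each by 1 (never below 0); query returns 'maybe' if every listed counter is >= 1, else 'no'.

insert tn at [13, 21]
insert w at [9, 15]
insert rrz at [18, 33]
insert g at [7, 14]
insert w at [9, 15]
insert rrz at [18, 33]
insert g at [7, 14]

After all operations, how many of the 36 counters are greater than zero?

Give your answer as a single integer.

Step 1: insert tn at [13, 21] -> counters=[0,0,0,0,0,0,0,0,0,0,0,0,0,1,0,0,0,0,0,0,0,1,0,0,0,0,0,0,0,0,0,0,0,0,0,0]
Step 2: insert w at [9, 15] -> counters=[0,0,0,0,0,0,0,0,0,1,0,0,0,1,0,1,0,0,0,0,0,1,0,0,0,0,0,0,0,0,0,0,0,0,0,0]
Step 3: insert rrz at [18, 33] -> counters=[0,0,0,0,0,0,0,0,0,1,0,0,0,1,0,1,0,0,1,0,0,1,0,0,0,0,0,0,0,0,0,0,0,1,0,0]
Step 4: insert g at [7, 14] -> counters=[0,0,0,0,0,0,0,1,0,1,0,0,0,1,1,1,0,0,1,0,0,1,0,0,0,0,0,0,0,0,0,0,0,1,0,0]
Step 5: insert w at [9, 15] -> counters=[0,0,0,0,0,0,0,1,0,2,0,0,0,1,1,2,0,0,1,0,0,1,0,0,0,0,0,0,0,0,0,0,0,1,0,0]
Step 6: insert rrz at [18, 33] -> counters=[0,0,0,0,0,0,0,1,0,2,0,0,0,1,1,2,0,0,2,0,0,1,0,0,0,0,0,0,0,0,0,0,0,2,0,0]
Step 7: insert g at [7, 14] -> counters=[0,0,0,0,0,0,0,2,0,2,0,0,0,1,2,2,0,0,2,0,0,1,0,0,0,0,0,0,0,0,0,0,0,2,0,0]
Final counters=[0,0,0,0,0,0,0,2,0,2,0,0,0,1,2,2,0,0,2,0,0,1,0,0,0,0,0,0,0,0,0,0,0,2,0,0] -> 8 nonzero

Answer: 8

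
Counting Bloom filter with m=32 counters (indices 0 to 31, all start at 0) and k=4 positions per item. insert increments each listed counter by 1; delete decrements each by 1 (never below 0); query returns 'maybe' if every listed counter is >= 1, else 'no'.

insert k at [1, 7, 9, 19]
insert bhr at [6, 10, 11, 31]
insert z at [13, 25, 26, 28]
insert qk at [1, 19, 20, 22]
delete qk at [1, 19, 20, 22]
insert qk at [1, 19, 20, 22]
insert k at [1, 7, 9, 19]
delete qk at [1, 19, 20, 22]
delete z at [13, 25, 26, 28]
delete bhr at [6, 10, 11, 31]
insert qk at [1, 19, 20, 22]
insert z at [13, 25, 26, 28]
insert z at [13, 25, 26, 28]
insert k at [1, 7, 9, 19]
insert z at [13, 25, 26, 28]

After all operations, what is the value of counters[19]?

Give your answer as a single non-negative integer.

Step 1: insert k at [1, 7, 9, 19] -> counters=[0,1,0,0,0,0,0,1,0,1,0,0,0,0,0,0,0,0,0,1,0,0,0,0,0,0,0,0,0,0,0,0]
Step 2: insert bhr at [6, 10, 11, 31] -> counters=[0,1,0,0,0,0,1,1,0,1,1,1,0,0,0,0,0,0,0,1,0,0,0,0,0,0,0,0,0,0,0,1]
Step 3: insert z at [13, 25, 26, 28] -> counters=[0,1,0,0,0,0,1,1,0,1,1,1,0,1,0,0,0,0,0,1,0,0,0,0,0,1,1,0,1,0,0,1]
Step 4: insert qk at [1, 19, 20, 22] -> counters=[0,2,0,0,0,0,1,1,0,1,1,1,0,1,0,0,0,0,0,2,1,0,1,0,0,1,1,0,1,0,0,1]
Step 5: delete qk at [1, 19, 20, 22] -> counters=[0,1,0,0,0,0,1,1,0,1,1,1,0,1,0,0,0,0,0,1,0,0,0,0,0,1,1,0,1,0,0,1]
Step 6: insert qk at [1, 19, 20, 22] -> counters=[0,2,0,0,0,0,1,1,0,1,1,1,0,1,0,0,0,0,0,2,1,0,1,0,0,1,1,0,1,0,0,1]
Step 7: insert k at [1, 7, 9, 19] -> counters=[0,3,0,0,0,0,1,2,0,2,1,1,0,1,0,0,0,0,0,3,1,0,1,0,0,1,1,0,1,0,0,1]
Step 8: delete qk at [1, 19, 20, 22] -> counters=[0,2,0,0,0,0,1,2,0,2,1,1,0,1,0,0,0,0,0,2,0,0,0,0,0,1,1,0,1,0,0,1]
Step 9: delete z at [13, 25, 26, 28] -> counters=[0,2,0,0,0,0,1,2,0,2,1,1,0,0,0,0,0,0,0,2,0,0,0,0,0,0,0,0,0,0,0,1]
Step 10: delete bhr at [6, 10, 11, 31] -> counters=[0,2,0,0,0,0,0,2,0,2,0,0,0,0,0,0,0,0,0,2,0,0,0,0,0,0,0,0,0,0,0,0]
Step 11: insert qk at [1, 19, 20, 22] -> counters=[0,3,0,0,0,0,0,2,0,2,0,0,0,0,0,0,0,0,0,3,1,0,1,0,0,0,0,0,0,0,0,0]
Step 12: insert z at [13, 25, 26, 28] -> counters=[0,3,0,0,0,0,0,2,0,2,0,0,0,1,0,0,0,0,0,3,1,0,1,0,0,1,1,0,1,0,0,0]
Step 13: insert z at [13, 25, 26, 28] -> counters=[0,3,0,0,0,0,0,2,0,2,0,0,0,2,0,0,0,0,0,3,1,0,1,0,0,2,2,0,2,0,0,0]
Step 14: insert k at [1, 7, 9, 19] -> counters=[0,4,0,0,0,0,0,3,0,3,0,0,0,2,0,0,0,0,0,4,1,0,1,0,0,2,2,0,2,0,0,0]
Step 15: insert z at [13, 25, 26, 28] -> counters=[0,4,0,0,0,0,0,3,0,3,0,0,0,3,0,0,0,0,0,4,1,0,1,0,0,3,3,0,3,0,0,0]
Final counters=[0,4,0,0,0,0,0,3,0,3,0,0,0,3,0,0,0,0,0,4,1,0,1,0,0,3,3,0,3,0,0,0] -> counters[19]=4

Answer: 4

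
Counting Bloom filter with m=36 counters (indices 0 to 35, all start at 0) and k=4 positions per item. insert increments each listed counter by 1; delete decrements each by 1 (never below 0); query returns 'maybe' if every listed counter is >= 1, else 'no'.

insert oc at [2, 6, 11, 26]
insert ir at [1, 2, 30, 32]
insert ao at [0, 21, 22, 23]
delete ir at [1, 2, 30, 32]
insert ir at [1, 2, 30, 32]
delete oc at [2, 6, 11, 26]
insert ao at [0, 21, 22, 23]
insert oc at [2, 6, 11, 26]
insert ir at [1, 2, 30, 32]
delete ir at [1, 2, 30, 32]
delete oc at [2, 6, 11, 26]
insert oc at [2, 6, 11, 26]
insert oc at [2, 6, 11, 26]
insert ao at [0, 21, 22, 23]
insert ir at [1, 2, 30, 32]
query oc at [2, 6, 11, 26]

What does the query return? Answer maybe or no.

Step 1: insert oc at [2, 6, 11, 26] -> counters=[0,0,1,0,0,0,1,0,0,0,0,1,0,0,0,0,0,0,0,0,0,0,0,0,0,0,1,0,0,0,0,0,0,0,0,0]
Step 2: insert ir at [1, 2, 30, 32] -> counters=[0,1,2,0,0,0,1,0,0,0,0,1,0,0,0,0,0,0,0,0,0,0,0,0,0,0,1,0,0,0,1,0,1,0,0,0]
Step 3: insert ao at [0, 21, 22, 23] -> counters=[1,1,2,0,0,0,1,0,0,0,0,1,0,0,0,0,0,0,0,0,0,1,1,1,0,0,1,0,0,0,1,0,1,0,0,0]
Step 4: delete ir at [1, 2, 30, 32] -> counters=[1,0,1,0,0,0,1,0,0,0,0,1,0,0,0,0,0,0,0,0,0,1,1,1,0,0,1,0,0,0,0,0,0,0,0,0]
Step 5: insert ir at [1, 2, 30, 32] -> counters=[1,1,2,0,0,0,1,0,0,0,0,1,0,0,0,0,0,0,0,0,0,1,1,1,0,0,1,0,0,0,1,0,1,0,0,0]
Step 6: delete oc at [2, 6, 11, 26] -> counters=[1,1,1,0,0,0,0,0,0,0,0,0,0,0,0,0,0,0,0,0,0,1,1,1,0,0,0,0,0,0,1,0,1,0,0,0]
Step 7: insert ao at [0, 21, 22, 23] -> counters=[2,1,1,0,0,0,0,0,0,0,0,0,0,0,0,0,0,0,0,0,0,2,2,2,0,0,0,0,0,0,1,0,1,0,0,0]
Step 8: insert oc at [2, 6, 11, 26] -> counters=[2,1,2,0,0,0,1,0,0,0,0,1,0,0,0,0,0,0,0,0,0,2,2,2,0,0,1,0,0,0,1,0,1,0,0,0]
Step 9: insert ir at [1, 2, 30, 32] -> counters=[2,2,3,0,0,0,1,0,0,0,0,1,0,0,0,0,0,0,0,0,0,2,2,2,0,0,1,0,0,0,2,0,2,0,0,0]
Step 10: delete ir at [1, 2, 30, 32] -> counters=[2,1,2,0,0,0,1,0,0,0,0,1,0,0,0,0,0,0,0,0,0,2,2,2,0,0,1,0,0,0,1,0,1,0,0,0]
Step 11: delete oc at [2, 6, 11, 26] -> counters=[2,1,1,0,0,0,0,0,0,0,0,0,0,0,0,0,0,0,0,0,0,2,2,2,0,0,0,0,0,0,1,0,1,0,0,0]
Step 12: insert oc at [2, 6, 11, 26] -> counters=[2,1,2,0,0,0,1,0,0,0,0,1,0,0,0,0,0,0,0,0,0,2,2,2,0,0,1,0,0,0,1,0,1,0,0,0]
Step 13: insert oc at [2, 6, 11, 26] -> counters=[2,1,3,0,0,0,2,0,0,0,0,2,0,0,0,0,0,0,0,0,0,2,2,2,0,0,2,0,0,0,1,0,1,0,0,0]
Step 14: insert ao at [0, 21, 22, 23] -> counters=[3,1,3,0,0,0,2,0,0,0,0,2,0,0,0,0,0,0,0,0,0,3,3,3,0,0,2,0,0,0,1,0,1,0,0,0]
Step 15: insert ir at [1, 2, 30, 32] -> counters=[3,2,4,0,0,0,2,0,0,0,0,2,0,0,0,0,0,0,0,0,0,3,3,3,0,0,2,0,0,0,2,0,2,0,0,0]
Query oc: check counters[2]=4 counters[6]=2 counters[11]=2 counters[26]=2 -> maybe

Answer: maybe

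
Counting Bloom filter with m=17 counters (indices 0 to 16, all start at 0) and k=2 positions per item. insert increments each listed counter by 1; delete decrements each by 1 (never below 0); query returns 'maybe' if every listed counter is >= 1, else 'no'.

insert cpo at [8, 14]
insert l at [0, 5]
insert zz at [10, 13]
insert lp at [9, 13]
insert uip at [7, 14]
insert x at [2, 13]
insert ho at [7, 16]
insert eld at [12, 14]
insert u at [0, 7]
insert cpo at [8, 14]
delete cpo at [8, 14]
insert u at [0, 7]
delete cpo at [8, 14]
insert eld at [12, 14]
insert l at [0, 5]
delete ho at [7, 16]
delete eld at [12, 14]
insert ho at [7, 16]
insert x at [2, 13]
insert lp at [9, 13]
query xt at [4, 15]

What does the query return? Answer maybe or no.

Step 1: insert cpo at [8, 14] -> counters=[0,0,0,0,0,0,0,0,1,0,0,0,0,0,1,0,0]
Step 2: insert l at [0, 5] -> counters=[1,0,0,0,0,1,0,0,1,0,0,0,0,0,1,0,0]
Step 3: insert zz at [10, 13] -> counters=[1,0,0,0,0,1,0,0,1,0,1,0,0,1,1,0,0]
Step 4: insert lp at [9, 13] -> counters=[1,0,0,0,0,1,0,0,1,1,1,0,0,2,1,0,0]
Step 5: insert uip at [7, 14] -> counters=[1,0,0,0,0,1,0,1,1,1,1,0,0,2,2,0,0]
Step 6: insert x at [2, 13] -> counters=[1,0,1,0,0,1,0,1,1,1,1,0,0,3,2,0,0]
Step 7: insert ho at [7, 16] -> counters=[1,0,1,0,0,1,0,2,1,1,1,0,0,3,2,0,1]
Step 8: insert eld at [12, 14] -> counters=[1,0,1,0,0,1,0,2,1,1,1,0,1,3,3,0,1]
Step 9: insert u at [0, 7] -> counters=[2,0,1,0,0,1,0,3,1,1,1,0,1,3,3,0,1]
Step 10: insert cpo at [8, 14] -> counters=[2,0,1,0,0,1,0,3,2,1,1,0,1,3,4,0,1]
Step 11: delete cpo at [8, 14] -> counters=[2,0,1,0,0,1,0,3,1,1,1,0,1,3,3,0,1]
Step 12: insert u at [0, 7] -> counters=[3,0,1,0,0,1,0,4,1,1,1,0,1,3,3,0,1]
Step 13: delete cpo at [8, 14] -> counters=[3,0,1,0,0,1,0,4,0,1,1,0,1,3,2,0,1]
Step 14: insert eld at [12, 14] -> counters=[3,0,1,0,0,1,0,4,0,1,1,0,2,3,3,0,1]
Step 15: insert l at [0, 5] -> counters=[4,0,1,0,0,2,0,4,0,1,1,0,2,3,3,0,1]
Step 16: delete ho at [7, 16] -> counters=[4,0,1,0,0,2,0,3,0,1,1,0,2,3,3,0,0]
Step 17: delete eld at [12, 14] -> counters=[4,0,1,0,0,2,0,3,0,1,1,0,1,3,2,0,0]
Step 18: insert ho at [7, 16] -> counters=[4,0,1,0,0,2,0,4,0,1,1,0,1,3,2,0,1]
Step 19: insert x at [2, 13] -> counters=[4,0,2,0,0,2,0,4,0,1,1,0,1,4,2,0,1]
Step 20: insert lp at [9, 13] -> counters=[4,0,2,0,0,2,0,4,0,2,1,0,1,5,2,0,1]
Query xt: check counters[4]=0 counters[15]=0 -> no

Answer: no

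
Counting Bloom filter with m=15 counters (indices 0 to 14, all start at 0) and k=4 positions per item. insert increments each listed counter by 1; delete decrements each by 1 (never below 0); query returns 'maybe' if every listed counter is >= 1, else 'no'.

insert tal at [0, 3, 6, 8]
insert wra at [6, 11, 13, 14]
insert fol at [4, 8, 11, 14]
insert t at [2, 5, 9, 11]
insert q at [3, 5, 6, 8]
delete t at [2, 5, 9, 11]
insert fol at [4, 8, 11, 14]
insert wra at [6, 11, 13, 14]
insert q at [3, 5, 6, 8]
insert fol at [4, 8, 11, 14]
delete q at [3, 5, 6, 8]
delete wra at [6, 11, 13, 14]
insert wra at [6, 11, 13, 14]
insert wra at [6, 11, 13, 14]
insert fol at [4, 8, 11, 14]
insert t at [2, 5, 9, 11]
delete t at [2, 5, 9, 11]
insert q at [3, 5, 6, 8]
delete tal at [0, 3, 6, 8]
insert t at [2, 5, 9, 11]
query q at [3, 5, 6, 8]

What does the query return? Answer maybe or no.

Step 1: insert tal at [0, 3, 6, 8] -> counters=[1,0,0,1,0,0,1,0,1,0,0,0,0,0,0]
Step 2: insert wra at [6, 11, 13, 14] -> counters=[1,0,0,1,0,0,2,0,1,0,0,1,0,1,1]
Step 3: insert fol at [4, 8, 11, 14] -> counters=[1,0,0,1,1,0,2,0,2,0,0,2,0,1,2]
Step 4: insert t at [2, 5, 9, 11] -> counters=[1,0,1,1,1,1,2,0,2,1,0,3,0,1,2]
Step 5: insert q at [3, 5, 6, 8] -> counters=[1,0,1,2,1,2,3,0,3,1,0,3,0,1,2]
Step 6: delete t at [2, 5, 9, 11] -> counters=[1,0,0,2,1,1,3,0,3,0,0,2,0,1,2]
Step 7: insert fol at [4, 8, 11, 14] -> counters=[1,0,0,2,2,1,3,0,4,0,0,3,0,1,3]
Step 8: insert wra at [6, 11, 13, 14] -> counters=[1,0,0,2,2,1,4,0,4,0,0,4,0,2,4]
Step 9: insert q at [3, 5, 6, 8] -> counters=[1,0,0,3,2,2,5,0,5,0,0,4,0,2,4]
Step 10: insert fol at [4, 8, 11, 14] -> counters=[1,0,0,3,3,2,5,0,6,0,0,5,0,2,5]
Step 11: delete q at [3, 5, 6, 8] -> counters=[1,0,0,2,3,1,4,0,5,0,0,5,0,2,5]
Step 12: delete wra at [6, 11, 13, 14] -> counters=[1,0,0,2,3,1,3,0,5,0,0,4,0,1,4]
Step 13: insert wra at [6, 11, 13, 14] -> counters=[1,0,0,2,3,1,4,0,5,0,0,5,0,2,5]
Step 14: insert wra at [6, 11, 13, 14] -> counters=[1,0,0,2,3,1,5,0,5,0,0,6,0,3,6]
Step 15: insert fol at [4, 8, 11, 14] -> counters=[1,0,0,2,4,1,5,0,6,0,0,7,0,3,7]
Step 16: insert t at [2, 5, 9, 11] -> counters=[1,0,1,2,4,2,5,0,6,1,0,8,0,3,7]
Step 17: delete t at [2, 5, 9, 11] -> counters=[1,0,0,2,4,1,5,0,6,0,0,7,0,3,7]
Step 18: insert q at [3, 5, 6, 8] -> counters=[1,0,0,3,4,2,6,0,7,0,0,7,0,3,7]
Step 19: delete tal at [0, 3, 6, 8] -> counters=[0,0,0,2,4,2,5,0,6,0,0,7,0,3,7]
Step 20: insert t at [2, 5, 9, 11] -> counters=[0,0,1,2,4,3,5,0,6,1,0,8,0,3,7]
Query q: check counters[3]=2 counters[5]=3 counters[6]=5 counters[8]=6 -> maybe

Answer: maybe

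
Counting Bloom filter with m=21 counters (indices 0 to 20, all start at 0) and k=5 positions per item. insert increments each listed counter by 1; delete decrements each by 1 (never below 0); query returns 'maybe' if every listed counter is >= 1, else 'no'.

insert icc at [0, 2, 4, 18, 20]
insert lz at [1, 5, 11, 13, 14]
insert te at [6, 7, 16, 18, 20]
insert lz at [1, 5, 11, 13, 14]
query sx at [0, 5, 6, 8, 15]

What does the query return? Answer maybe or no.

Step 1: insert icc at [0, 2, 4, 18, 20] -> counters=[1,0,1,0,1,0,0,0,0,0,0,0,0,0,0,0,0,0,1,0,1]
Step 2: insert lz at [1, 5, 11, 13, 14] -> counters=[1,1,1,0,1,1,0,0,0,0,0,1,0,1,1,0,0,0,1,0,1]
Step 3: insert te at [6, 7, 16, 18, 20] -> counters=[1,1,1,0,1,1,1,1,0,0,0,1,0,1,1,0,1,0,2,0,2]
Step 4: insert lz at [1, 5, 11, 13, 14] -> counters=[1,2,1,0,1,2,1,1,0,0,0,2,0,2,2,0,1,0,2,0,2]
Query sx: check counters[0]=1 counters[5]=2 counters[6]=1 counters[8]=0 counters[15]=0 -> no

Answer: no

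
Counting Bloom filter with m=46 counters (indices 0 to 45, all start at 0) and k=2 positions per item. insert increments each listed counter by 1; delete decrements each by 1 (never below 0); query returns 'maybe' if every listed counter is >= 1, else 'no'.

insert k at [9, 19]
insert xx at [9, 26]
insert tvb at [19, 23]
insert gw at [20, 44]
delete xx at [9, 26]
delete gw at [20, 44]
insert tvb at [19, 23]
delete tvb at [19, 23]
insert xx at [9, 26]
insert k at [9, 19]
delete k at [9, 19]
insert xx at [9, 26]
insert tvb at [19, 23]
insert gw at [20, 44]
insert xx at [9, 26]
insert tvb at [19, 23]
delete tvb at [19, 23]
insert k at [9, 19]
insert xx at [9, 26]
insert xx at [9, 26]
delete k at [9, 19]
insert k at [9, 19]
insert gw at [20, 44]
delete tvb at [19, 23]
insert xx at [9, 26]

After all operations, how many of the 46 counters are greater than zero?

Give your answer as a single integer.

Answer: 6

Derivation:
Step 1: insert k at [9, 19] -> counters=[0,0,0,0,0,0,0,0,0,1,0,0,0,0,0,0,0,0,0,1,0,0,0,0,0,0,0,0,0,0,0,0,0,0,0,0,0,0,0,0,0,0,0,0,0,0]
Step 2: insert xx at [9, 26] -> counters=[0,0,0,0,0,0,0,0,0,2,0,0,0,0,0,0,0,0,0,1,0,0,0,0,0,0,1,0,0,0,0,0,0,0,0,0,0,0,0,0,0,0,0,0,0,0]
Step 3: insert tvb at [19, 23] -> counters=[0,0,0,0,0,0,0,0,0,2,0,0,0,0,0,0,0,0,0,2,0,0,0,1,0,0,1,0,0,0,0,0,0,0,0,0,0,0,0,0,0,0,0,0,0,0]
Step 4: insert gw at [20, 44] -> counters=[0,0,0,0,0,0,0,0,0,2,0,0,0,0,0,0,0,0,0,2,1,0,0,1,0,0,1,0,0,0,0,0,0,0,0,0,0,0,0,0,0,0,0,0,1,0]
Step 5: delete xx at [9, 26] -> counters=[0,0,0,0,0,0,0,0,0,1,0,0,0,0,0,0,0,0,0,2,1,0,0,1,0,0,0,0,0,0,0,0,0,0,0,0,0,0,0,0,0,0,0,0,1,0]
Step 6: delete gw at [20, 44] -> counters=[0,0,0,0,0,0,0,0,0,1,0,0,0,0,0,0,0,0,0,2,0,0,0,1,0,0,0,0,0,0,0,0,0,0,0,0,0,0,0,0,0,0,0,0,0,0]
Step 7: insert tvb at [19, 23] -> counters=[0,0,0,0,0,0,0,0,0,1,0,0,0,0,0,0,0,0,0,3,0,0,0,2,0,0,0,0,0,0,0,0,0,0,0,0,0,0,0,0,0,0,0,0,0,0]
Step 8: delete tvb at [19, 23] -> counters=[0,0,0,0,0,0,0,0,0,1,0,0,0,0,0,0,0,0,0,2,0,0,0,1,0,0,0,0,0,0,0,0,0,0,0,0,0,0,0,0,0,0,0,0,0,0]
Step 9: insert xx at [9, 26] -> counters=[0,0,0,0,0,0,0,0,0,2,0,0,0,0,0,0,0,0,0,2,0,0,0,1,0,0,1,0,0,0,0,0,0,0,0,0,0,0,0,0,0,0,0,0,0,0]
Step 10: insert k at [9, 19] -> counters=[0,0,0,0,0,0,0,0,0,3,0,0,0,0,0,0,0,0,0,3,0,0,0,1,0,0,1,0,0,0,0,0,0,0,0,0,0,0,0,0,0,0,0,0,0,0]
Step 11: delete k at [9, 19] -> counters=[0,0,0,0,0,0,0,0,0,2,0,0,0,0,0,0,0,0,0,2,0,0,0,1,0,0,1,0,0,0,0,0,0,0,0,0,0,0,0,0,0,0,0,0,0,0]
Step 12: insert xx at [9, 26] -> counters=[0,0,0,0,0,0,0,0,0,3,0,0,0,0,0,0,0,0,0,2,0,0,0,1,0,0,2,0,0,0,0,0,0,0,0,0,0,0,0,0,0,0,0,0,0,0]
Step 13: insert tvb at [19, 23] -> counters=[0,0,0,0,0,0,0,0,0,3,0,0,0,0,0,0,0,0,0,3,0,0,0,2,0,0,2,0,0,0,0,0,0,0,0,0,0,0,0,0,0,0,0,0,0,0]
Step 14: insert gw at [20, 44] -> counters=[0,0,0,0,0,0,0,0,0,3,0,0,0,0,0,0,0,0,0,3,1,0,0,2,0,0,2,0,0,0,0,0,0,0,0,0,0,0,0,0,0,0,0,0,1,0]
Step 15: insert xx at [9, 26] -> counters=[0,0,0,0,0,0,0,0,0,4,0,0,0,0,0,0,0,0,0,3,1,0,0,2,0,0,3,0,0,0,0,0,0,0,0,0,0,0,0,0,0,0,0,0,1,0]
Step 16: insert tvb at [19, 23] -> counters=[0,0,0,0,0,0,0,0,0,4,0,0,0,0,0,0,0,0,0,4,1,0,0,3,0,0,3,0,0,0,0,0,0,0,0,0,0,0,0,0,0,0,0,0,1,0]
Step 17: delete tvb at [19, 23] -> counters=[0,0,0,0,0,0,0,0,0,4,0,0,0,0,0,0,0,0,0,3,1,0,0,2,0,0,3,0,0,0,0,0,0,0,0,0,0,0,0,0,0,0,0,0,1,0]
Step 18: insert k at [9, 19] -> counters=[0,0,0,0,0,0,0,0,0,5,0,0,0,0,0,0,0,0,0,4,1,0,0,2,0,0,3,0,0,0,0,0,0,0,0,0,0,0,0,0,0,0,0,0,1,0]
Step 19: insert xx at [9, 26] -> counters=[0,0,0,0,0,0,0,0,0,6,0,0,0,0,0,0,0,0,0,4,1,0,0,2,0,0,4,0,0,0,0,0,0,0,0,0,0,0,0,0,0,0,0,0,1,0]
Step 20: insert xx at [9, 26] -> counters=[0,0,0,0,0,0,0,0,0,7,0,0,0,0,0,0,0,0,0,4,1,0,0,2,0,0,5,0,0,0,0,0,0,0,0,0,0,0,0,0,0,0,0,0,1,0]
Step 21: delete k at [9, 19] -> counters=[0,0,0,0,0,0,0,0,0,6,0,0,0,0,0,0,0,0,0,3,1,0,0,2,0,0,5,0,0,0,0,0,0,0,0,0,0,0,0,0,0,0,0,0,1,0]
Step 22: insert k at [9, 19] -> counters=[0,0,0,0,0,0,0,0,0,7,0,0,0,0,0,0,0,0,0,4,1,0,0,2,0,0,5,0,0,0,0,0,0,0,0,0,0,0,0,0,0,0,0,0,1,0]
Step 23: insert gw at [20, 44] -> counters=[0,0,0,0,0,0,0,0,0,7,0,0,0,0,0,0,0,0,0,4,2,0,0,2,0,0,5,0,0,0,0,0,0,0,0,0,0,0,0,0,0,0,0,0,2,0]
Step 24: delete tvb at [19, 23] -> counters=[0,0,0,0,0,0,0,0,0,7,0,0,0,0,0,0,0,0,0,3,2,0,0,1,0,0,5,0,0,0,0,0,0,0,0,0,0,0,0,0,0,0,0,0,2,0]
Step 25: insert xx at [9, 26] -> counters=[0,0,0,0,0,0,0,0,0,8,0,0,0,0,0,0,0,0,0,3,2,0,0,1,0,0,6,0,0,0,0,0,0,0,0,0,0,0,0,0,0,0,0,0,2,0]
Final counters=[0,0,0,0,0,0,0,0,0,8,0,0,0,0,0,0,0,0,0,3,2,0,0,1,0,0,6,0,0,0,0,0,0,0,0,0,0,0,0,0,0,0,0,0,2,0] -> 6 nonzero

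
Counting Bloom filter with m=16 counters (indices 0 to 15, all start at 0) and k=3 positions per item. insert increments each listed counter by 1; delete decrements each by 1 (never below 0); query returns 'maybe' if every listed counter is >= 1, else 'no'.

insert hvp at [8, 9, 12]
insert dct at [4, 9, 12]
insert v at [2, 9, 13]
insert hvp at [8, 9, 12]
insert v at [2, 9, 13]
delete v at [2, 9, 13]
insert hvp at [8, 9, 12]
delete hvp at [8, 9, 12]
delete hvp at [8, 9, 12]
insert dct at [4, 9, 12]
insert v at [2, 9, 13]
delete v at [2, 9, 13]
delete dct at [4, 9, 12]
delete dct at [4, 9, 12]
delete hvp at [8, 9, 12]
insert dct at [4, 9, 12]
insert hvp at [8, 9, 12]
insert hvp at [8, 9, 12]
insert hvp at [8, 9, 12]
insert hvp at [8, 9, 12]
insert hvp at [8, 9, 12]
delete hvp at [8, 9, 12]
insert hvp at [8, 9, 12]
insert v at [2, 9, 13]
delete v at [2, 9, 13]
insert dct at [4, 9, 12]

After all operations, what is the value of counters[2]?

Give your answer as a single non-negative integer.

Answer: 1

Derivation:
Step 1: insert hvp at [8, 9, 12] -> counters=[0,0,0,0,0,0,0,0,1,1,0,0,1,0,0,0]
Step 2: insert dct at [4, 9, 12] -> counters=[0,0,0,0,1,0,0,0,1,2,0,0,2,0,0,0]
Step 3: insert v at [2, 9, 13] -> counters=[0,0,1,0,1,0,0,0,1,3,0,0,2,1,0,0]
Step 4: insert hvp at [8, 9, 12] -> counters=[0,0,1,0,1,0,0,0,2,4,0,0,3,1,0,0]
Step 5: insert v at [2, 9, 13] -> counters=[0,0,2,0,1,0,0,0,2,5,0,0,3,2,0,0]
Step 6: delete v at [2, 9, 13] -> counters=[0,0,1,0,1,0,0,0,2,4,0,0,3,1,0,0]
Step 7: insert hvp at [8, 9, 12] -> counters=[0,0,1,0,1,0,0,0,3,5,0,0,4,1,0,0]
Step 8: delete hvp at [8, 9, 12] -> counters=[0,0,1,0,1,0,0,0,2,4,0,0,3,1,0,0]
Step 9: delete hvp at [8, 9, 12] -> counters=[0,0,1,0,1,0,0,0,1,3,0,0,2,1,0,0]
Step 10: insert dct at [4, 9, 12] -> counters=[0,0,1,0,2,0,0,0,1,4,0,0,3,1,0,0]
Step 11: insert v at [2, 9, 13] -> counters=[0,0,2,0,2,0,0,0,1,5,0,0,3,2,0,0]
Step 12: delete v at [2, 9, 13] -> counters=[0,0,1,0,2,0,0,0,1,4,0,0,3,1,0,0]
Step 13: delete dct at [4, 9, 12] -> counters=[0,0,1,0,1,0,0,0,1,3,0,0,2,1,0,0]
Step 14: delete dct at [4, 9, 12] -> counters=[0,0,1,0,0,0,0,0,1,2,0,0,1,1,0,0]
Step 15: delete hvp at [8, 9, 12] -> counters=[0,0,1,0,0,0,0,0,0,1,0,0,0,1,0,0]
Step 16: insert dct at [4, 9, 12] -> counters=[0,0,1,0,1,0,0,0,0,2,0,0,1,1,0,0]
Step 17: insert hvp at [8, 9, 12] -> counters=[0,0,1,0,1,0,0,0,1,3,0,0,2,1,0,0]
Step 18: insert hvp at [8, 9, 12] -> counters=[0,0,1,0,1,0,0,0,2,4,0,0,3,1,0,0]
Step 19: insert hvp at [8, 9, 12] -> counters=[0,0,1,0,1,0,0,0,3,5,0,0,4,1,0,0]
Step 20: insert hvp at [8, 9, 12] -> counters=[0,0,1,0,1,0,0,0,4,6,0,0,5,1,0,0]
Step 21: insert hvp at [8, 9, 12] -> counters=[0,0,1,0,1,0,0,0,5,7,0,0,6,1,0,0]
Step 22: delete hvp at [8, 9, 12] -> counters=[0,0,1,0,1,0,0,0,4,6,0,0,5,1,0,0]
Step 23: insert hvp at [8, 9, 12] -> counters=[0,0,1,0,1,0,0,0,5,7,0,0,6,1,0,0]
Step 24: insert v at [2, 9, 13] -> counters=[0,0,2,0,1,0,0,0,5,8,0,0,6,2,0,0]
Step 25: delete v at [2, 9, 13] -> counters=[0,0,1,0,1,0,0,0,5,7,0,0,6,1,0,0]
Step 26: insert dct at [4, 9, 12] -> counters=[0,0,1,0,2,0,0,0,5,8,0,0,7,1,0,0]
Final counters=[0,0,1,0,2,0,0,0,5,8,0,0,7,1,0,0] -> counters[2]=1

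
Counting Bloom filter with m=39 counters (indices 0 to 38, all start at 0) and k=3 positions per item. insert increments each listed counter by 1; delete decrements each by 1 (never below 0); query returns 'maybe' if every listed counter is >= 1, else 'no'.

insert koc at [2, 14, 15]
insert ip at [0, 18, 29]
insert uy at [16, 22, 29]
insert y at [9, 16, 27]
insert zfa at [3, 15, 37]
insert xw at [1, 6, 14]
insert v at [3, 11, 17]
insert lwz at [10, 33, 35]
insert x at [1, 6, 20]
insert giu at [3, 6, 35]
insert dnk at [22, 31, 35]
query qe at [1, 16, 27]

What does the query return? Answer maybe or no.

Answer: maybe

Derivation:
Step 1: insert koc at [2, 14, 15] -> counters=[0,0,1,0,0,0,0,0,0,0,0,0,0,0,1,1,0,0,0,0,0,0,0,0,0,0,0,0,0,0,0,0,0,0,0,0,0,0,0]
Step 2: insert ip at [0, 18, 29] -> counters=[1,0,1,0,0,0,0,0,0,0,0,0,0,0,1,1,0,0,1,0,0,0,0,0,0,0,0,0,0,1,0,0,0,0,0,0,0,0,0]
Step 3: insert uy at [16, 22, 29] -> counters=[1,0,1,0,0,0,0,0,0,0,0,0,0,0,1,1,1,0,1,0,0,0,1,0,0,0,0,0,0,2,0,0,0,0,0,0,0,0,0]
Step 4: insert y at [9, 16, 27] -> counters=[1,0,1,0,0,0,0,0,0,1,0,0,0,0,1,1,2,0,1,0,0,0,1,0,0,0,0,1,0,2,0,0,0,0,0,0,0,0,0]
Step 5: insert zfa at [3, 15, 37] -> counters=[1,0,1,1,0,0,0,0,0,1,0,0,0,0,1,2,2,0,1,0,0,0,1,0,0,0,0,1,0,2,0,0,0,0,0,0,0,1,0]
Step 6: insert xw at [1, 6, 14] -> counters=[1,1,1,1,0,0,1,0,0,1,0,0,0,0,2,2,2,0,1,0,0,0,1,0,0,0,0,1,0,2,0,0,0,0,0,0,0,1,0]
Step 7: insert v at [3, 11, 17] -> counters=[1,1,1,2,0,0,1,0,0,1,0,1,0,0,2,2,2,1,1,0,0,0,1,0,0,0,0,1,0,2,0,0,0,0,0,0,0,1,0]
Step 8: insert lwz at [10, 33, 35] -> counters=[1,1,1,2,0,0,1,0,0,1,1,1,0,0,2,2,2,1,1,0,0,0,1,0,0,0,0,1,0,2,0,0,0,1,0,1,0,1,0]
Step 9: insert x at [1, 6, 20] -> counters=[1,2,1,2,0,0,2,0,0,1,1,1,0,0,2,2,2,1,1,0,1,0,1,0,0,0,0,1,0,2,0,0,0,1,0,1,0,1,0]
Step 10: insert giu at [3, 6, 35] -> counters=[1,2,1,3,0,0,3,0,0,1,1,1,0,0,2,2,2,1,1,0,1,0,1,0,0,0,0,1,0,2,0,0,0,1,0,2,0,1,0]
Step 11: insert dnk at [22, 31, 35] -> counters=[1,2,1,3,0,0,3,0,0,1,1,1,0,0,2,2,2,1,1,0,1,0,2,0,0,0,0,1,0,2,0,1,0,1,0,3,0,1,0]
Query qe: check counters[1]=2 counters[16]=2 counters[27]=1 -> maybe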